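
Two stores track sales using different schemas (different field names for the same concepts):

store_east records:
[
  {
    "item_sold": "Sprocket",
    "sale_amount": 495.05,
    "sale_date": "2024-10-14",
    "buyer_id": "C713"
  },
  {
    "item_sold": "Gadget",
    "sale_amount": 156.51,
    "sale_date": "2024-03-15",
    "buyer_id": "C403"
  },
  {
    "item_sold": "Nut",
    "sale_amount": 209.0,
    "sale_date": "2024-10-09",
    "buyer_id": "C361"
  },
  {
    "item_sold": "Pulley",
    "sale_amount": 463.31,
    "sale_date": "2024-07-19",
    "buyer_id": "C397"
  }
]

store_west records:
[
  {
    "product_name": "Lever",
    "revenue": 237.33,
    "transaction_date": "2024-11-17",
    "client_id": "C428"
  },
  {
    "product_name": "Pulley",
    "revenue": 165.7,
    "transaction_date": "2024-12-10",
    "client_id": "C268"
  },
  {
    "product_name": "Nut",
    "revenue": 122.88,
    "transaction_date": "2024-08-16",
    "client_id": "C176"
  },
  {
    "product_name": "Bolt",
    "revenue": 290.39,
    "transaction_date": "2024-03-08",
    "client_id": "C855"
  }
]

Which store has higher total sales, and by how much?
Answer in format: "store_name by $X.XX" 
store_east by $507.57

Schema mapping: "sale_amount" (store_east) = "revenue" (store_west) = sale amount

Total for store_east: 1323.87
Total for store_west: 816.30

Difference: |1323.87 - 816.30| = 507.57
store_east has higher sales by $507.57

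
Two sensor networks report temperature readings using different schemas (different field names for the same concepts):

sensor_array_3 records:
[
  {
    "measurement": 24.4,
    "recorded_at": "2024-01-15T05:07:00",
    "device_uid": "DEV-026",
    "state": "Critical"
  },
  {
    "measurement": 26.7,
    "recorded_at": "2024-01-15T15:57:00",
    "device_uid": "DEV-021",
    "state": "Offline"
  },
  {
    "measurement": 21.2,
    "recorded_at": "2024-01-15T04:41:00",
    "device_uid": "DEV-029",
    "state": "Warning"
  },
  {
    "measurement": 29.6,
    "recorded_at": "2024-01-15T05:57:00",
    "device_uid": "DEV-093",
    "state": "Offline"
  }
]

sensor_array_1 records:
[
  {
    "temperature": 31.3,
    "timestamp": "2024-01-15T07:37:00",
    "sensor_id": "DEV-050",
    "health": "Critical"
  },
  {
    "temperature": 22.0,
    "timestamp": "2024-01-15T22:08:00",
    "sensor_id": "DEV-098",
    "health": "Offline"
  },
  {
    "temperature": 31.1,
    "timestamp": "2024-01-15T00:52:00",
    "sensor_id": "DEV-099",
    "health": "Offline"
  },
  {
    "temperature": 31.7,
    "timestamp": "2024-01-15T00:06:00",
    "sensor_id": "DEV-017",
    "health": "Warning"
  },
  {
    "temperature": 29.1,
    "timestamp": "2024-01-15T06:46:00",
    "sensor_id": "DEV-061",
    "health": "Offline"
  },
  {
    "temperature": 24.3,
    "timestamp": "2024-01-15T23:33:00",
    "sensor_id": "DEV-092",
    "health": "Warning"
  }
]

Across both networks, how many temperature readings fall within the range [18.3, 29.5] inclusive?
6

Schema mapping: "measurement" (sensor_array_3) = "temperature" (sensor_array_1) = temperature

Readings in [18.3, 29.5] from sensor_array_3: 3
Readings in [18.3, 29.5] from sensor_array_1: 3

Total count: 3 + 3 = 6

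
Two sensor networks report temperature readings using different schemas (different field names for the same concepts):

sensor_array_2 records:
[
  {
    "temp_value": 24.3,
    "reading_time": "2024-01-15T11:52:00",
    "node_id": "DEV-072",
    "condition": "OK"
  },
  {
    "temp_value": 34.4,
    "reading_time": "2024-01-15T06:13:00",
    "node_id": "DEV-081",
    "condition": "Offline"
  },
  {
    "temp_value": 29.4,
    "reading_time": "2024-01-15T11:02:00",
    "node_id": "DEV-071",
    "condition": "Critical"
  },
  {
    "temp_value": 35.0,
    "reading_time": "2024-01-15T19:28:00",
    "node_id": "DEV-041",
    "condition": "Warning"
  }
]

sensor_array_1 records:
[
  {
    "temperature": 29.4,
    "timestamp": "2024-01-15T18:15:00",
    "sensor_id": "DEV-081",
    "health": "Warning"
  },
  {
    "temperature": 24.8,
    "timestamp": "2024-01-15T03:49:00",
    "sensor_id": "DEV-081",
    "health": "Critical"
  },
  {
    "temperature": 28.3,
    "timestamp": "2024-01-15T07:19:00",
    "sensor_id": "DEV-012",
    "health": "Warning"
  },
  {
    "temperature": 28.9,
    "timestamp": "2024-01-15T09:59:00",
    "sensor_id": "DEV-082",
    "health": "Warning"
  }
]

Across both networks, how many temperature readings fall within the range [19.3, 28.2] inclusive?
2

Schema mapping: "temp_value" (sensor_array_2) = "temperature" (sensor_array_1) = temperature

Readings in [19.3, 28.2] from sensor_array_2: 1
Readings in [19.3, 28.2] from sensor_array_1: 1

Total count: 1 + 1 = 2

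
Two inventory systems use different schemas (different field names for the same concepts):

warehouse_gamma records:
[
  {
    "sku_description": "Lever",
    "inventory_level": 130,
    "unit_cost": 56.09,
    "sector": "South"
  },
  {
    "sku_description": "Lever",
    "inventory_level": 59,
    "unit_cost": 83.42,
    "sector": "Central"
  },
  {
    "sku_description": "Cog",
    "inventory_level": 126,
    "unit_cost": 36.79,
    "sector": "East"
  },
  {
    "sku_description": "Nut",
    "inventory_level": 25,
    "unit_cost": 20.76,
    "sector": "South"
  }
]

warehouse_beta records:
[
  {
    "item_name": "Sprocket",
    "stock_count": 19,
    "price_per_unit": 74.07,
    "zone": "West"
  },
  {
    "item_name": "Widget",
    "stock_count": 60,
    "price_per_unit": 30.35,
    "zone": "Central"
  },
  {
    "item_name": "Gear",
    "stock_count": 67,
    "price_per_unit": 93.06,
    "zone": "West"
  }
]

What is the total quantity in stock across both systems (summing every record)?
486

To reconcile these schemas, identify the field holding the quantity in stock in each system:
1. In warehouse_gamma it is "inventory_level"
2. In warehouse_beta it is "stock_count"

From warehouse_gamma: 130 + 59 + 126 + 25 = 340
From warehouse_beta: 19 + 60 + 67 = 146

Total: 340 + 146 = 486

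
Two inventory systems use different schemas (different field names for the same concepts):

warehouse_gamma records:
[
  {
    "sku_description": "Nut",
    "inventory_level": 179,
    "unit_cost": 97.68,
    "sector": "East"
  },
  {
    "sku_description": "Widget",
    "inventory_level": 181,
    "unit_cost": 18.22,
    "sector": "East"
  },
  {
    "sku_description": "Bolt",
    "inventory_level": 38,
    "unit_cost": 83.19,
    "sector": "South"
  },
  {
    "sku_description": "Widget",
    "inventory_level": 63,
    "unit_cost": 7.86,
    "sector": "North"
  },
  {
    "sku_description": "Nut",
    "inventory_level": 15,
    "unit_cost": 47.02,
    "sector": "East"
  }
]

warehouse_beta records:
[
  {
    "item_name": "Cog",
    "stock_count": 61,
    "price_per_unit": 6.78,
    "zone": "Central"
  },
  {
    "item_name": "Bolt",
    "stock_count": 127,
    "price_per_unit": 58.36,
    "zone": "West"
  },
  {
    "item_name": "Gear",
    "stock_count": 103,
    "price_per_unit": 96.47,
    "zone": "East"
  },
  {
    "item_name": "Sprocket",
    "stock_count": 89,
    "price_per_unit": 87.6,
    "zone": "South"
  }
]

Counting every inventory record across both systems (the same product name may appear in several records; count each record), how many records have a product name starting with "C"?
1

Schema mapping: "sku_description" (warehouse_gamma) = "item_name" (warehouse_beta) = product name

Records with product name starting with "C" in warehouse_gamma: 0
Records with product name starting with "C" in warehouse_beta: 1

Total: 0 + 1 = 1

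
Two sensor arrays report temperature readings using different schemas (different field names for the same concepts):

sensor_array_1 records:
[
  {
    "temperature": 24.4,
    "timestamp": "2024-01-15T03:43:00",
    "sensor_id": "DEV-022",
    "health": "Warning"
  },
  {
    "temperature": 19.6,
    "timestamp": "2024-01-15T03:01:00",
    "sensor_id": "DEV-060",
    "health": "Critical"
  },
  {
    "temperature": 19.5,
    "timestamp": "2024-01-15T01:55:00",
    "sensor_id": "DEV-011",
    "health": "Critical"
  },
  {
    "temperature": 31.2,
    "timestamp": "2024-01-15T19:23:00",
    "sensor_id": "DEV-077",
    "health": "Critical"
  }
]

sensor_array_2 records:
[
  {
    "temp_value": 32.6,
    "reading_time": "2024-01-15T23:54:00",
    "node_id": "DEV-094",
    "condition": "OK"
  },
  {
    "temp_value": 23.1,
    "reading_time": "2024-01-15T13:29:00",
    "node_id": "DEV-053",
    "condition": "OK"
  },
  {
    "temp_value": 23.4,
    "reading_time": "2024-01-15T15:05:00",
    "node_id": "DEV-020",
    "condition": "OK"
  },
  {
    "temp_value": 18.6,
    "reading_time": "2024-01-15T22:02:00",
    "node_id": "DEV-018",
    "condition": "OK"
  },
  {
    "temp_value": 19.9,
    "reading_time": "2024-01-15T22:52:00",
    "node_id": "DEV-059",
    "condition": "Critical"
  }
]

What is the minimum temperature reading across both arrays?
18.6

Schema mapping: "temperature" (sensor_array_1) = "temp_value" (sensor_array_2) = temperature reading

Minimum in sensor_array_1: 19.5
Minimum in sensor_array_2: 18.6

Overall minimum: min(19.5, 18.6) = 18.6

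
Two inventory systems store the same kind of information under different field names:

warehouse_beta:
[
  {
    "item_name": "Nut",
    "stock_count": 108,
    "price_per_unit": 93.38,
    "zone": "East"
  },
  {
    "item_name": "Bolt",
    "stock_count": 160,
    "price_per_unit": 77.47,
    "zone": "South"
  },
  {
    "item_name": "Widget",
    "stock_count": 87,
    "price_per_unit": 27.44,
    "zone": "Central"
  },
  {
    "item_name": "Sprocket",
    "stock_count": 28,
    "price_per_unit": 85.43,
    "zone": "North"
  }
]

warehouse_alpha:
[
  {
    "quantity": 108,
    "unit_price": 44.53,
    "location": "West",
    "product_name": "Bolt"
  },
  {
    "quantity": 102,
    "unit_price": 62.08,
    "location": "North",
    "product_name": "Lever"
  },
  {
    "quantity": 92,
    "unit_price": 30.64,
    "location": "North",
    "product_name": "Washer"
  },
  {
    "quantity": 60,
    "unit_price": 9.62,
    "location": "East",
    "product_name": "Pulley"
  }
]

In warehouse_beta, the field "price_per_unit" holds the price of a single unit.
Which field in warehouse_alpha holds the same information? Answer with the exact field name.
unit_price

In warehouse_beta, "price_per_unit" holds the price of a single unit.
The fields in warehouse_alpha are: "quantity", "unit_price", "location", "product_name".
"unit_price" is the match: the name refers to the same concept and its values are decimal currency amounts (e.g. 44.53, 62.08).
The other fields ("quantity", "location", "product_name") hold different kinds of data.

So "price_per_unit" in warehouse_beta corresponds to "unit_price" in warehouse_alpha.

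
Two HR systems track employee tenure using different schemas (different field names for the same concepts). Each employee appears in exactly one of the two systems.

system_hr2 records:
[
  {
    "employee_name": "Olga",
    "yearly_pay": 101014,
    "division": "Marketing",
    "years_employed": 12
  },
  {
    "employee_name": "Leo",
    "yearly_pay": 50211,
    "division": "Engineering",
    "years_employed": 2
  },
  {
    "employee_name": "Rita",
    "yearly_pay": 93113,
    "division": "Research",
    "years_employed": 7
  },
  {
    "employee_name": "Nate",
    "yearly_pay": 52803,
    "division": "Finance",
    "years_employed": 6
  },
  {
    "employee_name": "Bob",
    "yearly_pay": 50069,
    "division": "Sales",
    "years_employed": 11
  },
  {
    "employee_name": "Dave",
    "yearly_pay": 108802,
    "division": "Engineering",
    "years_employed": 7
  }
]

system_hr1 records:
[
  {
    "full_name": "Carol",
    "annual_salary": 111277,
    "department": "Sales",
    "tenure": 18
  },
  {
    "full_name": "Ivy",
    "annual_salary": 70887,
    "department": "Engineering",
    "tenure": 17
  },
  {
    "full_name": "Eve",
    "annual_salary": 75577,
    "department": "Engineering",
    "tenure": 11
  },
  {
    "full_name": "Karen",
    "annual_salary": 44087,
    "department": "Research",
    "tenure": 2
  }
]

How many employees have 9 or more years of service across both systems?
5

Reconcile schemas: "years_employed" (system_hr2) = "tenure" (system_hr1) = years of service

From system_hr2: 2 employees with >= 9 years
From system_hr1: 3 employees with >= 9 years

Total: 2 + 3 = 5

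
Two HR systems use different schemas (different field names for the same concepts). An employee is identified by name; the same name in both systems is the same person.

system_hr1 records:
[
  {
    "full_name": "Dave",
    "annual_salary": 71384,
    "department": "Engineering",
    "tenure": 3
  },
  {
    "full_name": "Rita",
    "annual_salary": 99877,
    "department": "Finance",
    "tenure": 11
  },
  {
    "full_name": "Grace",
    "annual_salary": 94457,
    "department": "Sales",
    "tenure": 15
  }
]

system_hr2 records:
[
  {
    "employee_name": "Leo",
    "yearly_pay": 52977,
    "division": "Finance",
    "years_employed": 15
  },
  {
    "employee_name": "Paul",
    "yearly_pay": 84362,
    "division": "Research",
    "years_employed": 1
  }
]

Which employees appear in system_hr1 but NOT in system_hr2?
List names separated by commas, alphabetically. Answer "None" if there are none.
Dave, Grace, Rita

Schema mapping: "full_name" (system_hr1) = "employee_name" (system_hr2) = employee name

Names in system_hr1: ['Dave', 'Grace', 'Rita']
Names in system_hr2: ['Leo', 'Paul']

In system_hr1 but not system_hr2: ['Dave', 'Grace', 'Rita']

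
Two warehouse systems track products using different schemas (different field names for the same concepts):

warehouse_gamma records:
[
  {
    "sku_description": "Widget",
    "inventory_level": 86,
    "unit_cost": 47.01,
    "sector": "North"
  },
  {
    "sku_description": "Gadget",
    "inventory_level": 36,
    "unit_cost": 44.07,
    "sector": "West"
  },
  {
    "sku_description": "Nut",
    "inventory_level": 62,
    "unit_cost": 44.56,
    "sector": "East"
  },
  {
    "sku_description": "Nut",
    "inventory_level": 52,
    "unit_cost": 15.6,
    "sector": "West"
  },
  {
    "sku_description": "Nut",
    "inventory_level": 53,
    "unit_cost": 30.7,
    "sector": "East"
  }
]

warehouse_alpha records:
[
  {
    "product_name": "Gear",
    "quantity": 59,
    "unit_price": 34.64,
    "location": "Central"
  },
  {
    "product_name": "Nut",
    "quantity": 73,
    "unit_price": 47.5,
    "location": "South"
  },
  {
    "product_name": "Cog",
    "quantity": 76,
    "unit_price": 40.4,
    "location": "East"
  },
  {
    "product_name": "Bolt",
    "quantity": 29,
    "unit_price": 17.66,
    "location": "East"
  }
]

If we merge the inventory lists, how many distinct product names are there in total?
6

Schema mapping: "sku_description" (warehouse_gamma) = "product_name" (warehouse_alpha) = product name

Products in warehouse_gamma: ['Gadget', 'Nut', 'Widget']
Products in warehouse_alpha: ['Bolt', 'Cog', 'Gear', 'Nut']

Union (unique products): ['Bolt', 'Cog', 'Gadget', 'Gear', 'Nut', 'Widget']
Count: 6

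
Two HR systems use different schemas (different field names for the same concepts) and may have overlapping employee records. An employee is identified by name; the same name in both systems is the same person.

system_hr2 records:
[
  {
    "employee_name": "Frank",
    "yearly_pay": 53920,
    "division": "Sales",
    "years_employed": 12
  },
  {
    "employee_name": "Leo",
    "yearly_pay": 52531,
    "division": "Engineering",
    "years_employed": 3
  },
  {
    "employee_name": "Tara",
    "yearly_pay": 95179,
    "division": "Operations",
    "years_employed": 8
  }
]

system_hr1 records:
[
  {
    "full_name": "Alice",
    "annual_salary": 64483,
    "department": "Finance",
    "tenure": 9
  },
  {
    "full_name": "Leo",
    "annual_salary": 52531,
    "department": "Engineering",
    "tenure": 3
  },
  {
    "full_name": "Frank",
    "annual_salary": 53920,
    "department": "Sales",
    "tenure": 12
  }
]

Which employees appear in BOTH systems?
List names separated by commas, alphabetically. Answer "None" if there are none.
Frank, Leo

Schema mapping: "employee_name" (system_hr2) = "full_name" (system_hr1) = employee name

Names in system_hr2: ['Frank', 'Leo', 'Tara']
Names in system_hr1: ['Alice', 'Frank', 'Leo']

Intersection: ['Frank', 'Leo']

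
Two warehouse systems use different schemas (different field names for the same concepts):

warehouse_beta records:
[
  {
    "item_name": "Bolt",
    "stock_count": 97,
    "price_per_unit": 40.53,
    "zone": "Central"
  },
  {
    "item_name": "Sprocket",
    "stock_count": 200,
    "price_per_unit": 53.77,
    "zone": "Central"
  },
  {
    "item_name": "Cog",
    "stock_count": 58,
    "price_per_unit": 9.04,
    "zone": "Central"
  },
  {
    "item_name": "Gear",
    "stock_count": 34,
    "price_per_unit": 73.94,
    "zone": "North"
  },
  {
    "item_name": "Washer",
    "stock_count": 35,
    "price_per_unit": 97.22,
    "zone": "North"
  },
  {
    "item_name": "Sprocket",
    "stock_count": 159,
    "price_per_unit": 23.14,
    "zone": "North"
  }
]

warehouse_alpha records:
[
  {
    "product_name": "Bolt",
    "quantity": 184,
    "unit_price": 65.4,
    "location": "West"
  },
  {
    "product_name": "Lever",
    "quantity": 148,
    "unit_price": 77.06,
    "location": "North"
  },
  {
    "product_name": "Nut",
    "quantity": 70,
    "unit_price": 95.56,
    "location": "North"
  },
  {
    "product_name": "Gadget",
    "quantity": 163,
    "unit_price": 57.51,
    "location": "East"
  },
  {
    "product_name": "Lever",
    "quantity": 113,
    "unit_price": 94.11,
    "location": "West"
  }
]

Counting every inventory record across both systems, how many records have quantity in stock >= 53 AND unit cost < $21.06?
1

Schema mappings:
- "stock_count" (warehouse_beta) = "quantity" (warehouse_alpha) = quantity
- "price_per_unit" (warehouse_beta) = "unit_price" (warehouse_alpha) = unit cost

Records meeting both conditions in warehouse_beta: 1
Records meeting both conditions in warehouse_alpha: 0

Total: 1 + 0 = 1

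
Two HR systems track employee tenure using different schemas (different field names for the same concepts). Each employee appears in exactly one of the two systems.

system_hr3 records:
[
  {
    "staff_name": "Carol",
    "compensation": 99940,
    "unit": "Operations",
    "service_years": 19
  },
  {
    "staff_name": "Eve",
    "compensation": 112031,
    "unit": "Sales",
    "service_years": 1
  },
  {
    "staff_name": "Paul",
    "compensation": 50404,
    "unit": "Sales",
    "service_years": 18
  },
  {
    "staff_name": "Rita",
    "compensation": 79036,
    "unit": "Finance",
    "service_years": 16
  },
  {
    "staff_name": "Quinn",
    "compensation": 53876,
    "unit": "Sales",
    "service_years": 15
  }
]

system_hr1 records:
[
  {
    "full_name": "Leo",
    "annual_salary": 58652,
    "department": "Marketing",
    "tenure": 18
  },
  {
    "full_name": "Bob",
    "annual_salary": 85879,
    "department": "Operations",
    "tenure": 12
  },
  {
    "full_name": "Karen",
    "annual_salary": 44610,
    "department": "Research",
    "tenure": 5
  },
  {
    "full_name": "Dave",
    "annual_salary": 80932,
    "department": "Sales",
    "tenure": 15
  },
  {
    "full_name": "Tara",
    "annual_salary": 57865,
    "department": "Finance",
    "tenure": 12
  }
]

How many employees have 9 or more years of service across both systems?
8

Reconcile schemas: "service_years" (system_hr3) = "tenure" (system_hr1) = years of service

From system_hr3: 4 employees with >= 9 years
From system_hr1: 4 employees with >= 9 years

Total: 4 + 4 = 8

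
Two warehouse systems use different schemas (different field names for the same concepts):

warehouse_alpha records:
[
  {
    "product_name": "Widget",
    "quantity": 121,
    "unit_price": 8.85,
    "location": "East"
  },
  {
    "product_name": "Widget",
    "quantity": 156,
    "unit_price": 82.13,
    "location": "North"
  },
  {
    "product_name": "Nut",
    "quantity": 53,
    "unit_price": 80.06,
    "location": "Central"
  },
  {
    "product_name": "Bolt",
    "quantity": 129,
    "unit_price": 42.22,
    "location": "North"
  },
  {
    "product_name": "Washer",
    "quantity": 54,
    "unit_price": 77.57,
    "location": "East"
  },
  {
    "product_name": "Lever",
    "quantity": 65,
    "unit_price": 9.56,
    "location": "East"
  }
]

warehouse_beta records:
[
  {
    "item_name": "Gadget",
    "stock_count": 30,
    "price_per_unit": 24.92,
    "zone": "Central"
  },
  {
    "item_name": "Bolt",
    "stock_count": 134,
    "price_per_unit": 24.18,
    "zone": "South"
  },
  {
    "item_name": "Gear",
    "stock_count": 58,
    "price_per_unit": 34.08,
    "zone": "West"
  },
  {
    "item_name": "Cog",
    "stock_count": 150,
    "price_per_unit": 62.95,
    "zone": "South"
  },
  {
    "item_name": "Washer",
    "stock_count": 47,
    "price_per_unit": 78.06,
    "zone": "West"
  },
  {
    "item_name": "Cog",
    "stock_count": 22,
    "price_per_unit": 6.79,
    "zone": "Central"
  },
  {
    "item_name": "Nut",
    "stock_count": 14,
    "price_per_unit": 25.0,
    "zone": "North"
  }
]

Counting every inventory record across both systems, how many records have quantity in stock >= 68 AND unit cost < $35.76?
2

Schema mappings:
- "quantity" (warehouse_alpha) = "stock_count" (warehouse_beta) = quantity
- "unit_price" (warehouse_alpha) = "price_per_unit" (warehouse_beta) = unit cost

Records meeting both conditions in warehouse_alpha: 1
Records meeting both conditions in warehouse_beta: 1

Total: 1 + 1 = 2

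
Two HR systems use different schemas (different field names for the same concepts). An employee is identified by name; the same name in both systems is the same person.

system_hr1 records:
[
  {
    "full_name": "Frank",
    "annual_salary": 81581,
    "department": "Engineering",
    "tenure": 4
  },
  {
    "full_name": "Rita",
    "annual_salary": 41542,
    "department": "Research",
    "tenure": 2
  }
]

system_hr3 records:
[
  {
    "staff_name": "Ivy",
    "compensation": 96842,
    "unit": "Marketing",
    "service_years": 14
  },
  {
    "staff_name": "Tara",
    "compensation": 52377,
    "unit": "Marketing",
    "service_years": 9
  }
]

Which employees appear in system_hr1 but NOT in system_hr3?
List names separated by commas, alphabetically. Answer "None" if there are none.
Frank, Rita

Schema mapping: "full_name" (system_hr1) = "staff_name" (system_hr3) = employee name

Names in system_hr1: ['Frank', 'Rita']
Names in system_hr3: ['Ivy', 'Tara']

In system_hr1 but not system_hr3: ['Frank', 'Rita']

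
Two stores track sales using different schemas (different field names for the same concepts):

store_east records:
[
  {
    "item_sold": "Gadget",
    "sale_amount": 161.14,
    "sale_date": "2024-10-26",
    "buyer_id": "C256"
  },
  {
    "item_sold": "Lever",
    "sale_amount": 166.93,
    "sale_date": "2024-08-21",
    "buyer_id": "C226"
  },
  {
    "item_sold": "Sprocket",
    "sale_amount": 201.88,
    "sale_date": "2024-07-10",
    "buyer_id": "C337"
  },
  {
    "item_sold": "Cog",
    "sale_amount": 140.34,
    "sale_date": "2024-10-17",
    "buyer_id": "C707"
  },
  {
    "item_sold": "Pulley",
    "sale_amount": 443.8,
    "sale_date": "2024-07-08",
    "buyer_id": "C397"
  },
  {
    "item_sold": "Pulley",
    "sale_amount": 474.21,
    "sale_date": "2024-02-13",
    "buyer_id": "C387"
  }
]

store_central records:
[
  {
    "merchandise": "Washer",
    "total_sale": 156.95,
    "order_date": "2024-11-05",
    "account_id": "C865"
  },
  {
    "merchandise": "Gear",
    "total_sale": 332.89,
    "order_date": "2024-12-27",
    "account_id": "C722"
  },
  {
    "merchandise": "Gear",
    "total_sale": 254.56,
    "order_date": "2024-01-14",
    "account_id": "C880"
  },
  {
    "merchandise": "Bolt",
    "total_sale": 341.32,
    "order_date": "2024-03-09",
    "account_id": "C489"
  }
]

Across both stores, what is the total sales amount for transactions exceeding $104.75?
2674.02

Schema mapping: "sale_amount" (store_east) = "total_sale" (store_central) = sale amount

Sum of sales > $104.75 in store_east: 1588.3
Sum of sales > $104.75 in store_central: 1085.72

Total: 1588.3 + 1085.72 = 2674.02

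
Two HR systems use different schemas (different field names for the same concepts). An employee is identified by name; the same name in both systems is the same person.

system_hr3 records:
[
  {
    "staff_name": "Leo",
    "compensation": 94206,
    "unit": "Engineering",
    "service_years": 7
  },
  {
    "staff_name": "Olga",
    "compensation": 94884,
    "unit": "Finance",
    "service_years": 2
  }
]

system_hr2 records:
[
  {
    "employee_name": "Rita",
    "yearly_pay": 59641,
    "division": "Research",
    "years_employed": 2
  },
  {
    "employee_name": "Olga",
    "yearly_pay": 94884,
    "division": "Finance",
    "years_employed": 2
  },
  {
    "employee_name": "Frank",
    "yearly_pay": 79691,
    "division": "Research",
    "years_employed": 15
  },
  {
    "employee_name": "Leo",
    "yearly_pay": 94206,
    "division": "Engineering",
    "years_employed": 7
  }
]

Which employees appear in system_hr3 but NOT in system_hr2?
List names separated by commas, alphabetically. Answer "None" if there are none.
None

Schema mapping: "staff_name" (system_hr3) = "employee_name" (system_hr2) = employee name

Names in system_hr3: ['Leo', 'Olga']
Names in system_hr2: ['Frank', 'Leo', 'Olga', 'Rita']

In system_hr3 but not system_hr2: None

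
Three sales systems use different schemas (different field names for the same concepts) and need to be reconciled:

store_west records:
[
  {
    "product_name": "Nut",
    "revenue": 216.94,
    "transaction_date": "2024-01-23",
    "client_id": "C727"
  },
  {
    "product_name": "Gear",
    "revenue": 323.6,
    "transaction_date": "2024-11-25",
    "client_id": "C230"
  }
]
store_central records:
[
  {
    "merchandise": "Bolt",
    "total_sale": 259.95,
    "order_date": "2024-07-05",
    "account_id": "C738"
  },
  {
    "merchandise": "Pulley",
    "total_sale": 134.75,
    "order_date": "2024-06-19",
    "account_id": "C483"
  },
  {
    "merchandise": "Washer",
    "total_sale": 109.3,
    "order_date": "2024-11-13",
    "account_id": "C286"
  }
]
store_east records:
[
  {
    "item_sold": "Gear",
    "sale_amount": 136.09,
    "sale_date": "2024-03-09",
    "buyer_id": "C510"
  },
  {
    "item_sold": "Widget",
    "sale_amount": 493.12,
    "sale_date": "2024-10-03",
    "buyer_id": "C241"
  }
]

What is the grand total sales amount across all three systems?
1673.75

Schema reconciliation - all amount fields map to sale amount:

store_west (revenue): 540.54
store_central (total_sale): 504.0
store_east (sale_amount): 629.21

Grand total: 1673.75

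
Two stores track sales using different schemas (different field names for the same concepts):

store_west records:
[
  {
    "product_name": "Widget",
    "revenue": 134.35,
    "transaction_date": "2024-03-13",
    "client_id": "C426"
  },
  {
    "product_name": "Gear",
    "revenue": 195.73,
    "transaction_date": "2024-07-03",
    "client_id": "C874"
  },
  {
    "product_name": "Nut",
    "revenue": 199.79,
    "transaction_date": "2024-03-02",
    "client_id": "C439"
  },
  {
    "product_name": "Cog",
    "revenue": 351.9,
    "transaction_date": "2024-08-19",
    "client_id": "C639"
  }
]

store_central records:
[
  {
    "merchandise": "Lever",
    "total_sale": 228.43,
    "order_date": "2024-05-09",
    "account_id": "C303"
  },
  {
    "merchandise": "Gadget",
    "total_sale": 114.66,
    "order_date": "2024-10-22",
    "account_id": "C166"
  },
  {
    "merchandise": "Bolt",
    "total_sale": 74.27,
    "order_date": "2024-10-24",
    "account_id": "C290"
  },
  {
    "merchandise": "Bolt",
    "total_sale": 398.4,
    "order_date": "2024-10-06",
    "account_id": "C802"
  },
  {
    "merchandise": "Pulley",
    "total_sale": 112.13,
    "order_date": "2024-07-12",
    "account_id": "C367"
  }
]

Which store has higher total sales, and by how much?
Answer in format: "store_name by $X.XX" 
store_central by $46.12

Schema mapping: "revenue" (store_west) = "total_sale" (store_central) = sale amount

Total for store_west: 881.77
Total for store_central: 927.89

Difference: |881.77 - 927.89| = 46.12
store_central has higher sales by $46.12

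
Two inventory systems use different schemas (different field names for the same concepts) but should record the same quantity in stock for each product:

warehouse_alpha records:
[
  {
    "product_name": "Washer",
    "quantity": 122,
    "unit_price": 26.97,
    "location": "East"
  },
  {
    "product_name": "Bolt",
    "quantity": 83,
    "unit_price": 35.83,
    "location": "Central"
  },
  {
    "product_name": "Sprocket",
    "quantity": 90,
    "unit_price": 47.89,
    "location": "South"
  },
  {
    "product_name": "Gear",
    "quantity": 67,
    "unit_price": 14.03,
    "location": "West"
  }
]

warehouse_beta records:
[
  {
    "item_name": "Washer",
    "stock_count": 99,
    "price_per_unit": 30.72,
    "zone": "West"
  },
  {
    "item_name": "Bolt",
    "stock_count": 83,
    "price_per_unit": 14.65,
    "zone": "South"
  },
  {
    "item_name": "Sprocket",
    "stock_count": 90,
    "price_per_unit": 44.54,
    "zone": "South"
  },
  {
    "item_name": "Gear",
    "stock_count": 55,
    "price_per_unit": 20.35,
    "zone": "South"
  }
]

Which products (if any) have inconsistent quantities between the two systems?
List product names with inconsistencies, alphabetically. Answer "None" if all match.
Gear, Washer

Schema mappings:
- "product_name" (warehouse_alpha) = "item_name" (warehouse_beta) = product name
- "quantity" (warehouse_alpha) = "stock_count" (warehouse_beta) = quantity

Comparison:
  Washer: 122 vs 99 - MISMATCH
  Bolt: 83 vs 83 - MATCH
  Sprocket: 90 vs 90 - MATCH
  Gear: 67 vs 55 - MISMATCH

Products with inconsistencies: Gear, Washer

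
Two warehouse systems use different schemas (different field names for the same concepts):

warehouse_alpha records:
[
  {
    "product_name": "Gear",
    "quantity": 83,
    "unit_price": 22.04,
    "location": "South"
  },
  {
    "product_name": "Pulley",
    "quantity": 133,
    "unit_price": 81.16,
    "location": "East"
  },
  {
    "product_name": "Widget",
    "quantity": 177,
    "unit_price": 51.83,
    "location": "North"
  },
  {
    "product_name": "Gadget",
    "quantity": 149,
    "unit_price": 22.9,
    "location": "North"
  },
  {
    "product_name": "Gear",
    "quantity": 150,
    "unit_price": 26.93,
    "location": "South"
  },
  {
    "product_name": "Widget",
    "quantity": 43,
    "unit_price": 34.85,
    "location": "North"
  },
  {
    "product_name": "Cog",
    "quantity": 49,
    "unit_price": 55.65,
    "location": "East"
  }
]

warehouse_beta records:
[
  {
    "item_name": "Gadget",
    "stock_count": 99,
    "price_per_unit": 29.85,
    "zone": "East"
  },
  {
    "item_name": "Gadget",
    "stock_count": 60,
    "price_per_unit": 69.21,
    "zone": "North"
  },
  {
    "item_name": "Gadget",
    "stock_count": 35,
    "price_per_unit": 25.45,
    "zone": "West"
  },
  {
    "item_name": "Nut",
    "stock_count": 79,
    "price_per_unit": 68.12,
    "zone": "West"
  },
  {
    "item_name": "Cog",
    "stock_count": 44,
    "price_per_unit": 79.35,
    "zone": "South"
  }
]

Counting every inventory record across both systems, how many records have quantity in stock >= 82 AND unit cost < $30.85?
4

Schema mappings:
- "quantity" (warehouse_alpha) = "stock_count" (warehouse_beta) = quantity
- "unit_price" (warehouse_alpha) = "price_per_unit" (warehouse_beta) = unit cost

Records meeting both conditions in warehouse_alpha: 3
Records meeting both conditions in warehouse_beta: 1

Total: 3 + 1 = 4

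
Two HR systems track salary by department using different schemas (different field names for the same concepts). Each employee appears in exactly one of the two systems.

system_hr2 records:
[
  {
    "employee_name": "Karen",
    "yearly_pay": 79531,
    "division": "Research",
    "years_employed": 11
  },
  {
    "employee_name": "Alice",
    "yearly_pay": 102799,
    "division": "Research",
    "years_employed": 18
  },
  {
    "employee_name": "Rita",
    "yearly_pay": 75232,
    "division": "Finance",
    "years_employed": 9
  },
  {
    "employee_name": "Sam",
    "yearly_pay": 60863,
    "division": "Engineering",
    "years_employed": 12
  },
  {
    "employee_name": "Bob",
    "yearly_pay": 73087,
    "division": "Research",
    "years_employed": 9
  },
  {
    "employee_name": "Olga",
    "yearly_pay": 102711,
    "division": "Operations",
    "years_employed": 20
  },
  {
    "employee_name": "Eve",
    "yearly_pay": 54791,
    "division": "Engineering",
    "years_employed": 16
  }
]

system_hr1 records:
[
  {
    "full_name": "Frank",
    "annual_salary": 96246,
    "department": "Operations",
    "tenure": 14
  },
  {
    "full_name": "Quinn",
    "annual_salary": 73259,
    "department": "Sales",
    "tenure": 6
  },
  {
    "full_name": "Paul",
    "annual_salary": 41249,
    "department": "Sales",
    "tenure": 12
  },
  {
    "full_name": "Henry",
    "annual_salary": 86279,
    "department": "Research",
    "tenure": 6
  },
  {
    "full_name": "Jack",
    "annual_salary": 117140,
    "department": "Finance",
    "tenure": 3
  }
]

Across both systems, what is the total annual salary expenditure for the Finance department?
192372

Schema mappings:
- "division" (system_hr2) = "department" (system_hr1) = department
- "yearly_pay" (system_hr2) = "annual_salary" (system_hr1) = salary

Finance salaries from system_hr2: 75232
Finance salaries from system_hr1: 117140

Total: 75232 + 117140 = 192372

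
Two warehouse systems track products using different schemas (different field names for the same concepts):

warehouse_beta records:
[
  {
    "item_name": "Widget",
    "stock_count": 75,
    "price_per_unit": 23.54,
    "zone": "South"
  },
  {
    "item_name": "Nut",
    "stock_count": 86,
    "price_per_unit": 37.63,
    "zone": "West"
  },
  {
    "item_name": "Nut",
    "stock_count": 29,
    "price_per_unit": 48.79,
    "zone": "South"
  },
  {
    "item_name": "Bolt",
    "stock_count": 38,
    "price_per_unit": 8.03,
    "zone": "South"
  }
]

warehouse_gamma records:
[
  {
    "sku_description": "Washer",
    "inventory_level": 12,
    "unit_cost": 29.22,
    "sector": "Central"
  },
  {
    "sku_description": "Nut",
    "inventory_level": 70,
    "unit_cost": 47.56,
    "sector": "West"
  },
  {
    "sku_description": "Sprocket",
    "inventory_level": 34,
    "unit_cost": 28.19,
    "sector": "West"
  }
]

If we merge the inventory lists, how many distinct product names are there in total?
5

Schema mapping: "item_name" (warehouse_beta) = "sku_description" (warehouse_gamma) = product name

Products in warehouse_beta: ['Bolt', 'Nut', 'Widget']
Products in warehouse_gamma: ['Nut', 'Sprocket', 'Washer']

Union (unique products): ['Bolt', 'Nut', 'Sprocket', 'Washer', 'Widget']
Count: 5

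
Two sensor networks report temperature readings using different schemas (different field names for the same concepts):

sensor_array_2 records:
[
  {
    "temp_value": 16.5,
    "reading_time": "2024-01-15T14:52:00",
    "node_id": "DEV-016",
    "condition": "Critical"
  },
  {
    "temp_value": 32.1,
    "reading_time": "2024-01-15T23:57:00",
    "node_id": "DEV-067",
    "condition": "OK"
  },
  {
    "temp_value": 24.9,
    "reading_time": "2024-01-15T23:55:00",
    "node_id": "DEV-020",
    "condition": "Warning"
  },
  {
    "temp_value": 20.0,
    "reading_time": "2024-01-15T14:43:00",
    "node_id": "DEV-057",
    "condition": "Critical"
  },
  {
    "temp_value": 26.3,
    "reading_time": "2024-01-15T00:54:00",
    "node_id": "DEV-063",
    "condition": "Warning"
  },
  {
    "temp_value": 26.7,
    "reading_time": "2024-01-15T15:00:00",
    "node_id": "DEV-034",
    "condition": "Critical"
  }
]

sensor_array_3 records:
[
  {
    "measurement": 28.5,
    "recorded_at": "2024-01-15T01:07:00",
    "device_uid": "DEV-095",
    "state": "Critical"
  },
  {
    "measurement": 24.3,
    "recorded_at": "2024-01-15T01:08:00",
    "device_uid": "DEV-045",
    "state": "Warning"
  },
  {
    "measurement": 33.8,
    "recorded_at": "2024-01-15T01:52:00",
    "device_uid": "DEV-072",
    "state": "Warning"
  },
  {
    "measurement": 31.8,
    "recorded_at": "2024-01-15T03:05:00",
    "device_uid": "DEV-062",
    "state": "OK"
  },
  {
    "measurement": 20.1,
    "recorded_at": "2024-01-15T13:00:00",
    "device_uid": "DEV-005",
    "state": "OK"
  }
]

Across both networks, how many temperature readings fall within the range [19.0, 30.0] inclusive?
7

Schema mapping: "temp_value" (sensor_array_2) = "measurement" (sensor_array_3) = temperature

Readings in [19.0, 30.0] from sensor_array_2: 4
Readings in [19.0, 30.0] from sensor_array_3: 3

Total count: 4 + 3 = 7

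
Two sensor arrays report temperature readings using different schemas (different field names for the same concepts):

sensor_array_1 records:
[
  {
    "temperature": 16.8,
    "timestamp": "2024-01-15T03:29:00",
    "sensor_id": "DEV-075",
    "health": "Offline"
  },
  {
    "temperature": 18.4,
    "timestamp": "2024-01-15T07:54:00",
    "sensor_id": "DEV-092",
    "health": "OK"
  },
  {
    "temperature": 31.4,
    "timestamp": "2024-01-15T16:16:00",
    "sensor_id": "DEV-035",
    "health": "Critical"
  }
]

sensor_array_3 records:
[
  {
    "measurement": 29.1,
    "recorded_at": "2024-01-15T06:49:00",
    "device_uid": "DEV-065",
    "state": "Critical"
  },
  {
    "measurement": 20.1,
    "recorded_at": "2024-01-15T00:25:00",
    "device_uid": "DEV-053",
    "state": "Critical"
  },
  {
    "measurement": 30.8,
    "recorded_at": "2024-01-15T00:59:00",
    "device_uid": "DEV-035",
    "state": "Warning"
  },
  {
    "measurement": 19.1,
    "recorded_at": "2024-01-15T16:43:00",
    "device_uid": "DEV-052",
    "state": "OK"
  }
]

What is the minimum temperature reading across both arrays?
16.8

Schema mapping: "temperature" (sensor_array_1) = "measurement" (sensor_array_3) = temperature reading

Minimum in sensor_array_1: 16.8
Minimum in sensor_array_3: 19.1

Overall minimum: min(16.8, 19.1) = 16.8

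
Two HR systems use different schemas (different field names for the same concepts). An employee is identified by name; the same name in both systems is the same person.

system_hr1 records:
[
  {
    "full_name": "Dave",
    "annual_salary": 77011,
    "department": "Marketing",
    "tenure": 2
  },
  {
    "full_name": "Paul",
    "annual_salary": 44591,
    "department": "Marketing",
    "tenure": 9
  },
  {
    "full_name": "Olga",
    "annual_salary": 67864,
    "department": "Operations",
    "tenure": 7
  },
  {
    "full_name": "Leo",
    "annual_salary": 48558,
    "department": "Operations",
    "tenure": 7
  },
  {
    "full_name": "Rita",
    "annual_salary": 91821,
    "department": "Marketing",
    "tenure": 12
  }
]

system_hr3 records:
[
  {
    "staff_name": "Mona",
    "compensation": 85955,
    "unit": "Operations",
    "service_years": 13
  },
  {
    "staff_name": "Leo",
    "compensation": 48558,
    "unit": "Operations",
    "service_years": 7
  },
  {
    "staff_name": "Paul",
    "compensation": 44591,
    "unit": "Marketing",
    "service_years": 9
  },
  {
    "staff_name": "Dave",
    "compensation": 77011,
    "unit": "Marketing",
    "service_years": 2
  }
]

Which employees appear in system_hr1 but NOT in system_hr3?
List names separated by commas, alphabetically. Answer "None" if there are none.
Olga, Rita

Schema mapping: "full_name" (system_hr1) = "staff_name" (system_hr3) = employee name

Names in system_hr1: ['Dave', 'Leo', 'Olga', 'Paul', 'Rita']
Names in system_hr3: ['Dave', 'Leo', 'Mona', 'Paul']

In system_hr1 but not system_hr3: ['Olga', 'Rita']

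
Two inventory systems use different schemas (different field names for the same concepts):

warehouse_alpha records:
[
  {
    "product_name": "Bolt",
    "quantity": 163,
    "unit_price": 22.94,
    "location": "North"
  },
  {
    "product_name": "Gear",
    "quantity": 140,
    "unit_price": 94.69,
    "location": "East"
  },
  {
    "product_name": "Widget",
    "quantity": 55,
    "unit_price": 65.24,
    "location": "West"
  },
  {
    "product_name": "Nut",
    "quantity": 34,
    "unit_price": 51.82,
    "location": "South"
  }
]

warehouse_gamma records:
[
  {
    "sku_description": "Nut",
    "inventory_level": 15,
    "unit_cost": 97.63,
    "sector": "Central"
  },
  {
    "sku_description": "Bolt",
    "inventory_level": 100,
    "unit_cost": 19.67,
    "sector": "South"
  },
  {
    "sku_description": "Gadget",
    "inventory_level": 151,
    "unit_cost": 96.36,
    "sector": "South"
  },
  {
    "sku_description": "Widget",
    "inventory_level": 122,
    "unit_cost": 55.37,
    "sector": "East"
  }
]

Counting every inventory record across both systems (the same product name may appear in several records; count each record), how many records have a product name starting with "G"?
2

Schema mapping: "product_name" (warehouse_alpha) = "sku_description" (warehouse_gamma) = product name

Records with product name starting with "G" in warehouse_alpha: 1
Records with product name starting with "G" in warehouse_gamma: 1

Total: 1 + 1 = 2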